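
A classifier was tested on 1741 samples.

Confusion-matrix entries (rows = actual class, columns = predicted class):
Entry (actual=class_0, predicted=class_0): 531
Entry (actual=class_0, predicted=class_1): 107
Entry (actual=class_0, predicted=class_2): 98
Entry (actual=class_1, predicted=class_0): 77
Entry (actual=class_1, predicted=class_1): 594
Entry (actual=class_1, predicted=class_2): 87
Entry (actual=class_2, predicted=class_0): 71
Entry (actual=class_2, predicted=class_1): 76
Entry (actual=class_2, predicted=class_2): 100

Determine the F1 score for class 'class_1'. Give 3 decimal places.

One-vs-rest for 'class_1': TP = diagonal; FP = other classes predicted 'class_1'; FN = 'class_1' predicted as other.
F1 score = 2·TP/(2·TP+FP+FN).
class_1: TP=594, FP=107+76=183, FN=77+87=164 → 1188/1535 = 0.7739

0.774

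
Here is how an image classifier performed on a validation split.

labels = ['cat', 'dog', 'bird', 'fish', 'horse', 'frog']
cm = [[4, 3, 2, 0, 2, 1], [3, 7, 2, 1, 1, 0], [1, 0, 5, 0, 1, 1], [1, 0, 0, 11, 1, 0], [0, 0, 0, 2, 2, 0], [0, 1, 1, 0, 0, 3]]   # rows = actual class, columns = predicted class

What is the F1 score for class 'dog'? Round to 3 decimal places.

0.560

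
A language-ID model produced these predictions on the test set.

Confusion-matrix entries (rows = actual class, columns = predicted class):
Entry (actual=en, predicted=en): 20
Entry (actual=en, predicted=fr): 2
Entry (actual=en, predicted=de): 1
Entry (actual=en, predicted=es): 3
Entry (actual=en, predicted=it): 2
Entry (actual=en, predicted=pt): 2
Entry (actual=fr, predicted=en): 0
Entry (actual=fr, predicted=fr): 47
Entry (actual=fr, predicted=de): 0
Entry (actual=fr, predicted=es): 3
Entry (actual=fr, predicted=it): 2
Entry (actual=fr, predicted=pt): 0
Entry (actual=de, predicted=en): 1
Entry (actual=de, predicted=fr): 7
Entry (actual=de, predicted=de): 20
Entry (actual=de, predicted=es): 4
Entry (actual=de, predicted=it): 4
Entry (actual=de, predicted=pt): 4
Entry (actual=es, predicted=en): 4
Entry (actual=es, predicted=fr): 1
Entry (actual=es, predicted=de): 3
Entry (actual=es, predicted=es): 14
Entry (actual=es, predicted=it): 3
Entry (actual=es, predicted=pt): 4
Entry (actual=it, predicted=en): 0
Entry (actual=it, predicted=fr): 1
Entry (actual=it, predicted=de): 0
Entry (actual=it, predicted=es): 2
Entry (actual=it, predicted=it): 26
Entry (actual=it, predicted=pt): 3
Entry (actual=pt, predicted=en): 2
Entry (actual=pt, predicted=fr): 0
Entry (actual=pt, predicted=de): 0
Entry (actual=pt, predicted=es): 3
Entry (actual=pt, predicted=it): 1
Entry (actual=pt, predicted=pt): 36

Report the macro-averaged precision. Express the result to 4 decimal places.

Per-class precision (TP/(TP+FP)):
  en: TP=20, FP=0+1+4+0+2=7 → 20/27 = 0.74074
  fr: TP=47, FP=2+7+1+1+0=11 → 47/58 = 0.81034
  de: TP=20, FP=1+0+3+0+0=4 → 20/24 = 0.83333
  es: TP=14, FP=3+3+4+2+3=15 → 14/29 = 0.48276
  it: TP=26, FP=2+2+4+3+1=12 → 26/38 = 0.68421
  pt: TP=36, FP=2+0+4+4+3=13 → 36/49 = 0.73469
Macro-precision = mean = (0.74074 + 0.81034 + 0.83333 + 0.48276 + 0.68421 + 0.73469) / 6 = 0.7143

0.7143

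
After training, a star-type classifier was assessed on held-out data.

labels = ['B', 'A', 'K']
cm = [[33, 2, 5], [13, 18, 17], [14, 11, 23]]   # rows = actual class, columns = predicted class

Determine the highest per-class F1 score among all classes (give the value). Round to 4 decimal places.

Per-class F1 score (2·TP/(2·TP+FP+FN)):
  B: TP=33, FP=13+14=27, FN=2+5=7 → 66/100 = 0.66000
  A: TP=18, FP=2+11=13, FN=13+17=30 → 36/79 = 0.45570
  K: TP=23, FP=5+17=22, FN=14+11=25 → 46/93 = 0.49462
Highest is class 'B' with F1 score = 0.6600.

0.6600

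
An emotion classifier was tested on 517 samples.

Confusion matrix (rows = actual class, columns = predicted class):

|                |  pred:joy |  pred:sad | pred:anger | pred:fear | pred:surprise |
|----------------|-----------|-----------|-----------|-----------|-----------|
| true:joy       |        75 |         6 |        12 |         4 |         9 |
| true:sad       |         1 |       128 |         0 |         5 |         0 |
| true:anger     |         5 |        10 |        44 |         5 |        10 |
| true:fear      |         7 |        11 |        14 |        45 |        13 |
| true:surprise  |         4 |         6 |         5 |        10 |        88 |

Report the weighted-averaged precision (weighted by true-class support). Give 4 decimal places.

0.7310

Per-class precision (TP/(TP+FP)):
  joy: TP=75, FP=1+5+7+4=17 → 75/92 = 0.81522
  sad: TP=128, FP=6+10+11+6=33 → 128/161 = 0.79503
  anger: TP=44, FP=12+0+14+5=31 → 44/75 = 0.58667
  fear: TP=45, FP=4+5+5+10=24 → 45/69 = 0.65217
  surprise: TP=88, FP=9+0+10+13=32 → 88/120 = 0.73333
Weighted-precision = Σ (supportᵢ/N)·precisionᵢ with N=517: (106/517)·0.81522 + (134/517)·0.79503 + (74/517)·0.58667 + (90/517)·0.65217 + (113/517)·0.73333 = 0.7310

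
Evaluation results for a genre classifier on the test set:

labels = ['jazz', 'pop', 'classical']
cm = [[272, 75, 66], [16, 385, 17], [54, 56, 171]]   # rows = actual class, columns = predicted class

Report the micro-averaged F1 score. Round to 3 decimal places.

0.745

Micro-averaging pools counts across classes: ΣTP=828, ΣFP=284, ΣFN=284.
Micro-F1 score = 2·TP/(2·TP+FP+FN) on pooled counts = 0.745 (equals overall accuracy in single-label multiclass).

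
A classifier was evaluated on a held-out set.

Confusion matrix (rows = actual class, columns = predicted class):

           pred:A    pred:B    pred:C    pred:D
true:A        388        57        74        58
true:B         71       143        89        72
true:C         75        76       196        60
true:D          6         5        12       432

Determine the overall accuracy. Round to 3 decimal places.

0.639

Accuracy = trace / total = (388+143+196+432=1159) / 1814 = 1159/1814 = 0.639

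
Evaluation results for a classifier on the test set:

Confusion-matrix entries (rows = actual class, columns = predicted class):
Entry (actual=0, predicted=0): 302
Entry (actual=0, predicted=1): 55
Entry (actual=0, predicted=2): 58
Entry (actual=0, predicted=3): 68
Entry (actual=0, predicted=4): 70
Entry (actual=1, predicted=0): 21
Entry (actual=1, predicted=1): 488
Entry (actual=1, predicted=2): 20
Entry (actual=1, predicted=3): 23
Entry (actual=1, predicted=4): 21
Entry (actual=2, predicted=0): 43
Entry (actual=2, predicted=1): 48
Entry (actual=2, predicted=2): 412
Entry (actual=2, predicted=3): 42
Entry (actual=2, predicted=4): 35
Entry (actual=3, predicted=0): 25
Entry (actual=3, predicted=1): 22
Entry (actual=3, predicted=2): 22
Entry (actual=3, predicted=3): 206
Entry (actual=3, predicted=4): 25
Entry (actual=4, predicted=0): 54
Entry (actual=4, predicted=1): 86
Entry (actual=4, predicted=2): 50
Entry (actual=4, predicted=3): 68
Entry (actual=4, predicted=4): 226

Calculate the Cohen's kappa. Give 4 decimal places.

0.5670

Observed agreement pₒ = trace/N = 1634/2490 = 0.65622
Expected agreement pₑ = Σ (rowᵢ·colᵢ)/N² = (553·445 + 573·699 + 580·562 + 300·407 + 484·377)/2490² = 0.20599
κ = (pₒ − pₑ)/(1 − pₑ) = (0.65622 − 0.20599)/(1 − 0.20599) = 0.5670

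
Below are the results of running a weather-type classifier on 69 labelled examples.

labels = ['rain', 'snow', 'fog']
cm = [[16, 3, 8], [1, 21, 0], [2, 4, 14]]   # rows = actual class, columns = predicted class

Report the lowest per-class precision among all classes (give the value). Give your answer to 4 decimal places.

Per-class precision (TP/(TP+FP)):
  rain: TP=16, FP=1+2=3 → 16/19 = 0.84211
  snow: TP=21, FP=3+4=7 → 21/28 = 0.75000
  fog: TP=14, FP=8+0=8 → 14/22 = 0.63636
Lowest is class 'fog' with precision = 0.6364.

0.6364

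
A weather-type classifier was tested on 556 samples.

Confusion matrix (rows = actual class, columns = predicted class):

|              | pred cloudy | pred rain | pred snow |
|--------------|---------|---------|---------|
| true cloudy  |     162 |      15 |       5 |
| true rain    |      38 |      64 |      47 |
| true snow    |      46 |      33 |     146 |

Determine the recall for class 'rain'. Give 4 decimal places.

recall = TP/(TP+FN).
rain: TP=64, FN=38+47=85 → 64/149 = 0.42953

0.4295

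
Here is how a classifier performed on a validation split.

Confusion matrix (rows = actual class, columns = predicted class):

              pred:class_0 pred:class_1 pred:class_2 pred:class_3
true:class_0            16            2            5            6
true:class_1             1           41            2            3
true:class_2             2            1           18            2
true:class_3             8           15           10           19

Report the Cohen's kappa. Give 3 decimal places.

0.490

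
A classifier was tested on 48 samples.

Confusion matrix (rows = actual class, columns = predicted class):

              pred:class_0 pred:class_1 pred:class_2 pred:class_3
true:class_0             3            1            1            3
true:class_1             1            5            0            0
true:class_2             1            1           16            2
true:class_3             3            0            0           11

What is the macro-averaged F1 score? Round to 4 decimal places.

Per-class F1 score (2·TP/(2·TP+FP+FN)):
  class_0: TP=3, FP=1+1+3=5, FN=1+1+3=5 → 6/16 = 0.37500
  class_1: TP=5, FP=1+1+0=2, FN=1+0+0=1 → 10/13 = 0.76923
  class_2: TP=16, FP=1+0+0=1, FN=1+1+2=4 → 32/37 = 0.86486
  class_3: TP=11, FP=3+0+2=5, FN=3+0+0=3 → 22/30 = 0.73333
Macro-F1 score = mean = (0.37500 + 0.76923 + 0.86486 + 0.73333) / 4 = 0.6856

0.6856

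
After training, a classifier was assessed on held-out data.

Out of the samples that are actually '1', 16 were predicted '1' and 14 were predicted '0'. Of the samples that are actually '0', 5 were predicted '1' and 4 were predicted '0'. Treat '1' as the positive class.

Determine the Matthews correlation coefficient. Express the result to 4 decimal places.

MCC = (TP·TN − FP·FN) / √((TP+FP)(TP+FN)(TN+FP)(TN+FN))
Numerator = 16·4 − 5·14 = -6
Denominator = √(21·30·9·18) = √102060 = 319.4683
MCC = -6 / 319.4683 = -0.0188

-0.0188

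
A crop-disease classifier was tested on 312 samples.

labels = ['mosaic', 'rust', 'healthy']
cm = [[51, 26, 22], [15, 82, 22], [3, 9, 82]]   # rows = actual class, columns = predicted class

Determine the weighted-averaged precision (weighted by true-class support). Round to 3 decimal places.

Per-class precision (TP/(TP+FP)):
  mosaic: TP=51, FP=15+3=18 → 51/69 = 0.7391
  rust: TP=82, FP=26+9=35 → 82/117 = 0.7009
  healthy: TP=82, FP=22+22=44 → 82/126 = 0.6508
Weighted-precision = Σ (supportᵢ/N)·precisionᵢ with N=312: (99/312)·0.7391 + (119/312)·0.7009 + (94/312)·0.6508 = 0.698

0.698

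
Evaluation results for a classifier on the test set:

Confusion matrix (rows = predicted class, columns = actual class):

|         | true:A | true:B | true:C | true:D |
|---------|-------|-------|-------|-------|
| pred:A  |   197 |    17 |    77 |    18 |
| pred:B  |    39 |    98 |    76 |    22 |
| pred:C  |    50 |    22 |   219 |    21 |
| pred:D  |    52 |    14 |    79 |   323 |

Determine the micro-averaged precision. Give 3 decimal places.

Micro-averaging pools counts across classes: ΣTP=837, ΣFP=487, ΣFN=487.
Micro-precision = TP/(TP+FP) on pooled counts = 0.632 (equals overall accuracy in single-label multiclass).

0.632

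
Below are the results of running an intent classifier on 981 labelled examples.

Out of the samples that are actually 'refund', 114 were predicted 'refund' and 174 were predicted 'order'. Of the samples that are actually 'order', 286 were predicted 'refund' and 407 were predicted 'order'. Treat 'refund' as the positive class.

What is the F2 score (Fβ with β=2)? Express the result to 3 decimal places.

0.367

Fβ = (1+β²)·TP / ((1+β²)·TP + β²·FN + FP), with β²=4
= 5·114 / (5·114 + 4·174 + 286) = 0.367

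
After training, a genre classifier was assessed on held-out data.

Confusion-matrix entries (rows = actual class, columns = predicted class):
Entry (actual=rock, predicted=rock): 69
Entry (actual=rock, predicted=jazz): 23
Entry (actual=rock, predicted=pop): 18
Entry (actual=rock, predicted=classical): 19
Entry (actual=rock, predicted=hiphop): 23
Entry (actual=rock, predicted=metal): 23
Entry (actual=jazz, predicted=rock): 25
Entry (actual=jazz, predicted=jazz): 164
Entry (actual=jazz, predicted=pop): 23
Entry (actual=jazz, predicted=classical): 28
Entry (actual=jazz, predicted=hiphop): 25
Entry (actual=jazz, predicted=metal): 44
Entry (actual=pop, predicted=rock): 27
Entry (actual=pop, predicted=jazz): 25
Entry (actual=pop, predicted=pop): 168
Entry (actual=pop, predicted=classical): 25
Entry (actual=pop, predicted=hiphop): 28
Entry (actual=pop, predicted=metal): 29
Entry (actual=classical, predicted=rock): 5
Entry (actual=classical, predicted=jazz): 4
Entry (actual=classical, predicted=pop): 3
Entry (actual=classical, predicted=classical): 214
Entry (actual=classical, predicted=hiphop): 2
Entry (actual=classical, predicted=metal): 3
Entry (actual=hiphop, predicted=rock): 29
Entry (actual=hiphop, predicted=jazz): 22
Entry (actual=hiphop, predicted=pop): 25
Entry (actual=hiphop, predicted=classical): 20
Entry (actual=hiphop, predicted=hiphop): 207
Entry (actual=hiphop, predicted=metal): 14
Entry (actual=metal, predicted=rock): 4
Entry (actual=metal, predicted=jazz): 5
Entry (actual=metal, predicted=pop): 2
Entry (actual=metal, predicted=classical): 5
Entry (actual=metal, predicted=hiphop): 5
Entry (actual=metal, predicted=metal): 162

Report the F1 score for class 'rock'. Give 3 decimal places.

0.413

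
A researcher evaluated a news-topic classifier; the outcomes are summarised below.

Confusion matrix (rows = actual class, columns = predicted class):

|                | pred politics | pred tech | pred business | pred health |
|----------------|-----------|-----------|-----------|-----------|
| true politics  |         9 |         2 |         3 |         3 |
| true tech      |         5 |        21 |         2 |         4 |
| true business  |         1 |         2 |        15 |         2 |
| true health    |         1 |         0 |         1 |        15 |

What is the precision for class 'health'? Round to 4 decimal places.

0.6250

Take TP from the diagonal, FP from the rest of the 'health' prediction marginal, FN from the rest of the 'health' actual marginal.
precision = TP/(TP+FP).
health: TP=15, FP=3+4+2=9 → 15/24 = 0.62500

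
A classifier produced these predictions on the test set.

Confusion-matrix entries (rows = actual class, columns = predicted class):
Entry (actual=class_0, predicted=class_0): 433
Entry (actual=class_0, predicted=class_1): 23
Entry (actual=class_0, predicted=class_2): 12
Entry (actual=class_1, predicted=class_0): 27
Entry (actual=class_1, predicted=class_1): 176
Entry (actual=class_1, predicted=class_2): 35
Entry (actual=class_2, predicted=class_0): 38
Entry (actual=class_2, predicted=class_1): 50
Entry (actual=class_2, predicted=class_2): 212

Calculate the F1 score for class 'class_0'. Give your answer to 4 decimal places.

0.8965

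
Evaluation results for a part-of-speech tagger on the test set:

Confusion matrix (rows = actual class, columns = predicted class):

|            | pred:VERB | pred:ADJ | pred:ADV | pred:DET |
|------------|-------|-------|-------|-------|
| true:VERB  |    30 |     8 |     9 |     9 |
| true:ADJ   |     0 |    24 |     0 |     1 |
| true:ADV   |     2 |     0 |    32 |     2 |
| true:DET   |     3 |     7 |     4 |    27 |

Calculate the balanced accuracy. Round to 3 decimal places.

0.761

Balanced accuracy = mean of per-class recall.
  VERB: recall = 30/56 = 0.5357
  ADJ: recall = 24/25 = 0.9600
  ADV: recall = 32/36 = 0.8889
  DET: recall = 27/41 = 0.6585
Mean = (0.5357 + 0.9600 + 0.8889 + 0.6585) / 4 = 0.761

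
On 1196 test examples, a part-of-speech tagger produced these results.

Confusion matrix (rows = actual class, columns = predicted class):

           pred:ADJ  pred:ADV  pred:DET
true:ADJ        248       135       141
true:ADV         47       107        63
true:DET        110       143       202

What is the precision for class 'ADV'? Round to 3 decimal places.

precision = TP/(TP+FP).
ADV: TP=107, FP=135+143=278 → 107/385 = 0.2779

0.278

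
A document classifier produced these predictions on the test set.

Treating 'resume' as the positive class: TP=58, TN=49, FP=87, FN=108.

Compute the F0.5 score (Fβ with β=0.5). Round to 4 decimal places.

0.3887

Fβ = (1+β²)·TP / ((1+β²)·TP + β²·FN + FP), with β²=1/4
= 1.25·58 / (1.25·58 + 0.25·108 + 87) = 0.3887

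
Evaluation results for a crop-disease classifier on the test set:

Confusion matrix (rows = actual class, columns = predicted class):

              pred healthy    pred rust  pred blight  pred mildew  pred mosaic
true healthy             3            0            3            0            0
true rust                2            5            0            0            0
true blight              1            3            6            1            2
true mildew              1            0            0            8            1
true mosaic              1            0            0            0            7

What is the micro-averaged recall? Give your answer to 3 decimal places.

0.659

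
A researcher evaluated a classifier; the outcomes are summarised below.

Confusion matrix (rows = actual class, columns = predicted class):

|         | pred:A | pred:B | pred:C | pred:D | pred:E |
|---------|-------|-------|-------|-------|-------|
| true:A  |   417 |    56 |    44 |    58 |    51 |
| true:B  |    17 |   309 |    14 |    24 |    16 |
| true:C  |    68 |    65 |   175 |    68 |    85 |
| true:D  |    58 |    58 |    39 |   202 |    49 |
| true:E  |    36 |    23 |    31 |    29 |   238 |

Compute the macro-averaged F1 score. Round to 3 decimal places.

0.589

Per-class F1 score (2·TP/(2·TP+FP+FN)):
  A: TP=417, FP=17+68+58+36=179, FN=56+44+58+51=209 → 834/1222 = 0.6825
  B: TP=309, FP=56+65+58+23=202, FN=17+14+24+16=71 → 618/891 = 0.6936
  C: TP=175, FP=44+14+39+31=128, FN=68+65+68+85=286 → 350/764 = 0.4581
  D: TP=202, FP=58+24+68+29=179, FN=58+58+39+49=204 → 404/787 = 0.5133
  E: TP=238, FP=51+16+85+49=201, FN=36+23+31+29=119 → 476/796 = 0.5980
Macro-F1 score = mean = (0.6825 + 0.6936 + 0.4581 + 0.5133 + 0.5980) / 5 = 0.589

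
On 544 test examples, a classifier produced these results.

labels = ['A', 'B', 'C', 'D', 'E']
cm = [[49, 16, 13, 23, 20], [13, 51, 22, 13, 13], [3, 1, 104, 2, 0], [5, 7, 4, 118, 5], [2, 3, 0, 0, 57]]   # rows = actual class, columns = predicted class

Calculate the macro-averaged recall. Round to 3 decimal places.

0.715

Per-class recall (TP/(TP+FN)):
  A: TP=49, FN=16+13+23+20=72 → 49/121 = 0.4050
  B: TP=51, FN=13+22+13+13=61 → 51/112 = 0.4554
  C: TP=104, FN=3+1+2+0=6 → 104/110 = 0.9455
  D: TP=118, FN=5+7+4+5=21 → 118/139 = 0.8489
  E: TP=57, FN=2+3+0+0=5 → 57/62 = 0.9194
Macro-recall = mean = (0.4050 + 0.4554 + 0.9455 + 0.8489 + 0.9194) / 5 = 0.715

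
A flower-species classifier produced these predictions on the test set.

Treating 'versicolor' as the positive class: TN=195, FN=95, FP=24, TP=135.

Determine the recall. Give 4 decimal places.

Recall = TP/(TP+FN) = 135/(135+95) = 135/230 = 0.5870

0.5870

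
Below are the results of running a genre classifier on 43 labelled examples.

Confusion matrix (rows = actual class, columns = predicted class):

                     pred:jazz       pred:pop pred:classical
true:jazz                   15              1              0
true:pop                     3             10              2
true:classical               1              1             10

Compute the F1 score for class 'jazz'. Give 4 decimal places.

0.8571

Treat 'jazz' as positive and all other classes as negative.
F1 score = 2·TP/(2·TP+FP+FN).
jazz: TP=15, FP=3+1=4, FN=1+0=1 → 30/35 = 0.85714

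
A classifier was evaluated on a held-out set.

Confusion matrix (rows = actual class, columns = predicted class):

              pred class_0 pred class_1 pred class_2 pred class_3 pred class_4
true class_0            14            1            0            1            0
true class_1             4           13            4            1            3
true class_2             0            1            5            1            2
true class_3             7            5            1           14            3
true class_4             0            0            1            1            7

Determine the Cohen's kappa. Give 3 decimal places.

Observed agreement pₒ = trace/N = 53/89 = 0.5955
Expected agreement pₑ = Σ (rowᵢ·colᵢ)/N² = (16·25 + 25·20 + 9·11 + 30·18 + 9·15)/89² = 0.2113
κ = (pₒ − pₑ)/(1 − pₑ) = (0.5955 − 0.2113)/(1 − 0.2113) = 0.487

0.487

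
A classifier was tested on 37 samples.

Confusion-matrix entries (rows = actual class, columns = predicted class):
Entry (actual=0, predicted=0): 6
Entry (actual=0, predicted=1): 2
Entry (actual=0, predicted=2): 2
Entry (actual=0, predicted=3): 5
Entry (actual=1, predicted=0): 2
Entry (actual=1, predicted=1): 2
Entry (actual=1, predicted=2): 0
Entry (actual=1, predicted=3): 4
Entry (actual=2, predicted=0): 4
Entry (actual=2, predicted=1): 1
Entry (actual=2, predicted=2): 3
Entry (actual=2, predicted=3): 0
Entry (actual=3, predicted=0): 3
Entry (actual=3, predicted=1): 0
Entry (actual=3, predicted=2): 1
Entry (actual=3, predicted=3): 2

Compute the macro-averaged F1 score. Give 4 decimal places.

Per-class F1 score (2·TP/(2·TP+FP+FN)):
  0: TP=6, FP=2+4+3=9, FN=2+2+5=9 → 12/30 = 0.40000
  1: TP=2, FP=2+1+0=3, FN=2+0+4=6 → 4/13 = 0.30769
  2: TP=3, FP=2+0+1=3, FN=4+1+0=5 → 6/14 = 0.42857
  3: TP=2, FP=5+4+0=9, FN=3+0+1=4 → 4/17 = 0.23529
Macro-F1 score = mean = (0.40000 + 0.30769 + 0.42857 + 0.23529) / 4 = 0.3429

0.3429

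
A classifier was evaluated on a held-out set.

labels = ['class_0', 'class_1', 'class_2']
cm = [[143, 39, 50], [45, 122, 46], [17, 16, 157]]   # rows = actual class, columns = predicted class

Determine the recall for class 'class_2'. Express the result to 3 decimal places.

Take TP from the diagonal, FP from the rest of the 'class_2' prediction marginal, FN from the rest of the 'class_2' actual marginal.
recall = TP/(TP+FN).
class_2: TP=157, FN=17+16=33 → 157/190 = 0.8263

0.826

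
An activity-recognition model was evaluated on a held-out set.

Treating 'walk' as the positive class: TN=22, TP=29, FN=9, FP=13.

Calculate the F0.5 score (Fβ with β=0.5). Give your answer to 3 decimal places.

Fβ = (1+β²)·TP / ((1+β²)·TP + β²·FN + FP), with β²=1/4
= 1.25·29 / (1.25·29 + 0.25·9 + 13) = 0.704

0.704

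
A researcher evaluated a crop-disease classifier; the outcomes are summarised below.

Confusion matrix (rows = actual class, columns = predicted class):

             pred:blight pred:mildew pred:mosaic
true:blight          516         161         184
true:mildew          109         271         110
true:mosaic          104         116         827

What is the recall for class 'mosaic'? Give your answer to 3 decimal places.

One-vs-rest for 'mosaic': TP = diagonal; FP = other classes predicted 'mosaic'; FN = 'mosaic' predicted as other.
recall = TP/(TP+FN).
mosaic: TP=827, FN=104+116=220 → 827/1047 = 0.7899

0.790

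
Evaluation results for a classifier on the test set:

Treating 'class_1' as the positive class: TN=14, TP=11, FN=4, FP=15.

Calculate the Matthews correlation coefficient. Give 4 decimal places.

0.2083

MCC = (TP·TN − FP·FN) / √((TP+FP)(TP+FN)(TN+FP)(TN+FN))
Numerator = 11·14 − 15·4 = 94
Denominator = √(26·15·29·18) = √203580 = 451.1984
MCC = 94 / 451.1984 = 0.2083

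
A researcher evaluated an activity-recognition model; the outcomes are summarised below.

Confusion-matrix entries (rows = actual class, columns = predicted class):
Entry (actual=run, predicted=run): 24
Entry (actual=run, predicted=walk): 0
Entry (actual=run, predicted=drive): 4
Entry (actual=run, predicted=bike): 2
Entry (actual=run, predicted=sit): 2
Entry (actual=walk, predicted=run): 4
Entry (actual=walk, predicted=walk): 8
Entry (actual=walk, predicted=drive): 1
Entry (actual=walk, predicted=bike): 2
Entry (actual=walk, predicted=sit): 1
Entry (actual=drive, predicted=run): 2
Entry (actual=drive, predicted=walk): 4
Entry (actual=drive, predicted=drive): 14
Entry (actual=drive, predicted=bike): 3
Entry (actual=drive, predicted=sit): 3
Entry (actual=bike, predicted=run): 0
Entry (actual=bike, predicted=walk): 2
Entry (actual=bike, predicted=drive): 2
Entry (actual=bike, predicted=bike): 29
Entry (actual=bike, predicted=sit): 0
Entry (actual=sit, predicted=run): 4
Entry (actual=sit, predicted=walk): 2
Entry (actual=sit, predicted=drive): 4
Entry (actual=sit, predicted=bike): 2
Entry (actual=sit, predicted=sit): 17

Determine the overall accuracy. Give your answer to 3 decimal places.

Accuracy = trace / total = (24+8+14+29+17=92) / 136 = 92/136 = 0.676

0.676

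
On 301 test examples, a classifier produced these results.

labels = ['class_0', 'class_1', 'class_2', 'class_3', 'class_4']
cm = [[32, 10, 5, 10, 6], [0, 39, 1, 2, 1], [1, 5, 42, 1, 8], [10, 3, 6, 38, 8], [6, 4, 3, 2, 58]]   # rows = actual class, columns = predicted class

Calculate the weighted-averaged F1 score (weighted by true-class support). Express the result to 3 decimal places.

Per-class F1 score (2·TP/(2·TP+FP+FN)):
  class_0: TP=32, FP=0+1+10+6=17, FN=10+5+10+6=31 → 64/112 = 0.5714
  class_1: TP=39, FP=10+5+3+4=22, FN=0+1+2+1=4 → 78/104 = 0.7500
  class_2: TP=42, FP=5+1+6+3=15, FN=1+5+1+8=15 → 84/114 = 0.7368
  class_3: TP=38, FP=10+2+1+2=15, FN=10+3+6+8=27 → 76/118 = 0.6441
  class_4: TP=58, FP=6+1+8+8=23, FN=6+4+3+2=15 → 116/154 = 0.7532
Weighted-F1 score = Σ (supportᵢ/N)·F1 scoreᵢ with N=301: (63/301)·0.5714 + (43/301)·0.7500 + (57/301)·0.7368 + (65/301)·0.6441 + (73/301)·0.7532 = 0.688

0.688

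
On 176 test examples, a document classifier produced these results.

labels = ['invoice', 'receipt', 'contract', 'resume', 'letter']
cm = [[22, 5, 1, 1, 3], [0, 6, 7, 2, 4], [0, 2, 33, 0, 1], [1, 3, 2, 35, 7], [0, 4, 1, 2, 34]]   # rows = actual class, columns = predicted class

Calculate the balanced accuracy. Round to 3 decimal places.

0.696

Balanced accuracy = mean of per-class recall.
  invoice: recall = 22/32 = 0.6875
  receipt: recall = 6/19 = 0.3158
  contract: recall = 33/36 = 0.9167
  resume: recall = 35/48 = 0.7292
  letter: recall = 34/41 = 0.8293
Mean = (0.6875 + 0.3158 + 0.9167 + 0.7292 + 0.8293) / 5 = 0.696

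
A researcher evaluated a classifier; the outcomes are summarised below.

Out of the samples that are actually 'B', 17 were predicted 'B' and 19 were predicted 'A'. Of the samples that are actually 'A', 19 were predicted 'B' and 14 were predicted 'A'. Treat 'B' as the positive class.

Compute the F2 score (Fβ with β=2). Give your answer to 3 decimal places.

0.472

Fβ = (1+β²)·TP / ((1+β²)·TP + β²·FN + FP), with β²=4
= 5·17 / (5·17 + 4·19 + 19) = 0.472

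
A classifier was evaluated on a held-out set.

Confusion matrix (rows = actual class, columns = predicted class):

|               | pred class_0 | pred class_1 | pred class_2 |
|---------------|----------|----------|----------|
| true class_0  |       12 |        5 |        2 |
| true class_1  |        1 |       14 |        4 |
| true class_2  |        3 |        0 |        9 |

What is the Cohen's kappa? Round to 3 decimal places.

0.547

Observed agreement pₒ = trace/N = 35/50 = 0.7000
Expected agreement pₑ = Σ (rowᵢ·colᵢ)/N² = (19·16 + 19·19 + 12·15)/50² = 0.3380
κ = (pₒ − pₑ)/(1 − pₑ) = (0.7000 − 0.3380)/(1 − 0.3380) = 0.547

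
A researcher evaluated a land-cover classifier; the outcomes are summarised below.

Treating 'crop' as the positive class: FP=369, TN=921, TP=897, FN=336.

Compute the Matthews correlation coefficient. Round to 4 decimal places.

0.4413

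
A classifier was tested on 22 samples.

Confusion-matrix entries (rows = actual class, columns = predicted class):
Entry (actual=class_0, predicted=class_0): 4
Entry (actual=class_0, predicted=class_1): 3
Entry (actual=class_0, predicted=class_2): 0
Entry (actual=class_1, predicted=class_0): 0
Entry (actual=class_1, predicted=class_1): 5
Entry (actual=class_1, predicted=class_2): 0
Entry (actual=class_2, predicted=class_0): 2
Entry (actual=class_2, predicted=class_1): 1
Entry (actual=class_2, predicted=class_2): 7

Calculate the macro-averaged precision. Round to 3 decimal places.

Per-class precision (TP/(TP+FP)):
  class_0: TP=4, FP=0+2=2 → 4/6 = 0.6667
  class_1: TP=5, FP=3+1=4 → 5/9 = 0.5556
  class_2: TP=7, FP=0+0=0 → 7/7 = 1.0000
Macro-precision = mean = (0.6667 + 0.5556 + 1.0000) / 3 = 0.741

0.741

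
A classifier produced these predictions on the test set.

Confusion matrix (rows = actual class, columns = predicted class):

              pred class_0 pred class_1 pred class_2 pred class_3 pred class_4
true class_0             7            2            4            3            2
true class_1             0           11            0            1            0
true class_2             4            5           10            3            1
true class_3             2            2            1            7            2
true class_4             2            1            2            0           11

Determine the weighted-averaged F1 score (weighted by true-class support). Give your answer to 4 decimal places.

Per-class F1 score (2·TP/(2·TP+FP+FN)):
  class_0: TP=7, FP=0+4+2+2=8, FN=2+4+3+2=11 → 14/33 = 0.42424
  class_1: TP=11, FP=2+5+2+1=10, FN=0+0+1+0=1 → 22/33 = 0.66667
  class_2: TP=10, FP=4+0+1+2=7, FN=4+5+3+1=13 → 20/40 = 0.50000
  class_3: TP=7, FP=3+1+3+0=7, FN=2+2+1+2=7 → 14/28 = 0.50000
  class_4: TP=11, FP=2+0+1+2=5, FN=2+1+2+0=5 → 22/32 = 0.68750
Weighted-F1 score = Σ (supportᵢ/N)·F1 scoreᵢ with N=83: (18/83)·0.42424 + (12/83)·0.66667 + (23/83)·0.50000 + (14/83)·0.50000 + (16/83)·0.68750 = 0.5438

0.5438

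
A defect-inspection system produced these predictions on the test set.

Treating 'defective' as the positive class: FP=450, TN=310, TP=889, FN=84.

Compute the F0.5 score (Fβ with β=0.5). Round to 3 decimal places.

0.702

Fβ = (1+β²)·TP / ((1+β²)·TP + β²·FN + FP), with β²=1/4
= 1.25·889 / (1.25·889 + 0.25·84 + 450) = 0.702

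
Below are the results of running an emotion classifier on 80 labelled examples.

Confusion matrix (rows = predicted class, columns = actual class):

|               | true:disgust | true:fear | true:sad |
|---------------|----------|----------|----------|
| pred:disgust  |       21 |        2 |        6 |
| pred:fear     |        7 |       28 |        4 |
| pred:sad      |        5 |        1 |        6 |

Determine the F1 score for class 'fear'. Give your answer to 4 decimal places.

0.8000

Treat 'fear' as positive and all other classes as negative.
F1 score = 2·TP/(2·TP+FP+FN).
fear: TP=28, FP=7+4=11, FN=2+1=3 → 56/70 = 0.80000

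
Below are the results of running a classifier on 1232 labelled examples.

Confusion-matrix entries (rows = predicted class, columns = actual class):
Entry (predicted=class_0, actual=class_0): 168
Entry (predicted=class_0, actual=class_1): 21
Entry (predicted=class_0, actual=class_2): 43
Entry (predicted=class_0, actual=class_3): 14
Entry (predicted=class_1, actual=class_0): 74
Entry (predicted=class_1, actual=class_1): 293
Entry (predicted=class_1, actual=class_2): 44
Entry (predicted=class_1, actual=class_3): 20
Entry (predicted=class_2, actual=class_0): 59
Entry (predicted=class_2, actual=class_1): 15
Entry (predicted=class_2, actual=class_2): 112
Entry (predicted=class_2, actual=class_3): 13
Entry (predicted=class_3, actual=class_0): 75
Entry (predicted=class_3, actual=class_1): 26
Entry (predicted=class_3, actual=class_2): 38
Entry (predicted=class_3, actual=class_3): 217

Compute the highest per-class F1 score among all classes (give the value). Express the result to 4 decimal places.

Per-class F1 score (2·TP/(2·TP+FP+FN)):
  class_0: TP=168, FP=21+43+14=78, FN=74+59+75=208 → 336/622 = 0.54019
  class_1: TP=293, FP=74+44+20=138, FN=21+15+26=62 → 586/786 = 0.74555
  class_2: TP=112, FP=59+15+13=87, FN=43+44+38=125 → 224/436 = 0.51376
  class_3: TP=217, FP=75+26+38=139, FN=14+20+13=47 → 434/620 = 0.70000
Highest is class 'class_1' with F1 score = 0.7455.

0.7455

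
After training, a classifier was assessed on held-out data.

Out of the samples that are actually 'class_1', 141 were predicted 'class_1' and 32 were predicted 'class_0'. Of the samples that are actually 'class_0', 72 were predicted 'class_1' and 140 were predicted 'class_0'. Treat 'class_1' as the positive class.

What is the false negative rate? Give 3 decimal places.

0.185

FNR = FN/(FN+TP) = 32/(32+141) = 0.185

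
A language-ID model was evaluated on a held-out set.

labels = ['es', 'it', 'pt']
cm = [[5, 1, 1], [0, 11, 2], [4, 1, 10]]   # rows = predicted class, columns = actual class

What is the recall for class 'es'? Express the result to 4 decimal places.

0.5556

Take TP from the diagonal, FP from the rest of the 'es' prediction marginal, FN from the rest of the 'es' actual marginal.
recall = TP/(TP+FN).
es: TP=5, FN=0+4=4 → 5/9 = 0.55556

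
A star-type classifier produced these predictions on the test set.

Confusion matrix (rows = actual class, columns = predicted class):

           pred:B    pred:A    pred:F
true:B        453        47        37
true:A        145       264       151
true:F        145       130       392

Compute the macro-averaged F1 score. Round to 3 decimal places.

0.621

Per-class F1 score (2·TP/(2·TP+FP+FN)):
  B: TP=453, FP=145+145=290, FN=47+37=84 → 906/1280 = 0.7078
  A: TP=264, FP=47+130=177, FN=145+151=296 → 528/1001 = 0.5275
  F: TP=392, FP=37+151=188, FN=145+130=275 → 784/1247 = 0.6287
Macro-F1 score = mean = (0.7078 + 0.5275 + 0.6287) / 3 = 0.621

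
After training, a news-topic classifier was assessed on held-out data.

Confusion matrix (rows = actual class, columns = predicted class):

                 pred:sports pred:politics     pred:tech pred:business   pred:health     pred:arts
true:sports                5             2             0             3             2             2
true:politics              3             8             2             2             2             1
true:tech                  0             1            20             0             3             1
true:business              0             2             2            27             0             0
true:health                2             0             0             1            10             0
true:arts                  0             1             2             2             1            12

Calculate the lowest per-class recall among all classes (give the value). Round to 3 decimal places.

Per-class recall (TP/(TP+FN)):
  sports: TP=5, FN=2+0+3+2+2=9 → 5/14 = 0.3571
  politics: TP=8, FN=3+2+2+2+1=10 → 8/18 = 0.4444
  tech: TP=20, FN=0+1+0+3+1=5 → 20/25 = 0.8000
  business: TP=27, FN=0+2+2+0+0=4 → 27/31 = 0.8710
  health: TP=10, FN=2+0+0+1+0=3 → 10/13 = 0.7692
  arts: TP=12, FN=0+1+2+2+1=6 → 12/18 = 0.6667
Lowest is class 'sports' with recall = 0.357.

0.357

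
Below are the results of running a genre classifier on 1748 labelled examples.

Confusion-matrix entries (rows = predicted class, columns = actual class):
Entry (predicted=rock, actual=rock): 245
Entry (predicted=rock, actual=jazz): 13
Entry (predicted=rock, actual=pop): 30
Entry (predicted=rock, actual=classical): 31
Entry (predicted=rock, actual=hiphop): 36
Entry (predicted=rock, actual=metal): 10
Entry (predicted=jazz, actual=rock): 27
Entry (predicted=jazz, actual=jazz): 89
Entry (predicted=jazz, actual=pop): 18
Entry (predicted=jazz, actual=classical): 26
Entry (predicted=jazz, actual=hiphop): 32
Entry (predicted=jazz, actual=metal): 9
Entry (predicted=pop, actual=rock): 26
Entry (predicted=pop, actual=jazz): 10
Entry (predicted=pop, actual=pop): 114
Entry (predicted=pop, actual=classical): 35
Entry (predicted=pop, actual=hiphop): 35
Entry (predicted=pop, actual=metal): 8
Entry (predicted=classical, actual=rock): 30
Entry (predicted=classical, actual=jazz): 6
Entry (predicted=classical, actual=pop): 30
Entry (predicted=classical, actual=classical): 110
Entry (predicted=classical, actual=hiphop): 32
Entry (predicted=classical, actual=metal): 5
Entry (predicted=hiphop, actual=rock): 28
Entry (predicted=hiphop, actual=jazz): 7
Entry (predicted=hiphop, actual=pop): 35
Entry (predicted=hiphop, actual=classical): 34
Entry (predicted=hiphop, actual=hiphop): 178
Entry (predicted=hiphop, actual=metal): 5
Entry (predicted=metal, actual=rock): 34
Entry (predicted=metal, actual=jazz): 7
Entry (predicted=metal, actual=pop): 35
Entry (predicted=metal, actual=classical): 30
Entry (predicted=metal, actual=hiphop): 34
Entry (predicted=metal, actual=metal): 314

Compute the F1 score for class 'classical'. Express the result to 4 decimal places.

0.4593

Take TP from the diagonal, FP from the rest of the 'classical' prediction marginal, FN from the rest of the 'classical' actual marginal.
F1 score = 2·TP/(2·TP+FP+FN).
classical: TP=110, FP=30+6+30+32+5=103, FN=31+26+35+34+30=156 → 220/479 = 0.45929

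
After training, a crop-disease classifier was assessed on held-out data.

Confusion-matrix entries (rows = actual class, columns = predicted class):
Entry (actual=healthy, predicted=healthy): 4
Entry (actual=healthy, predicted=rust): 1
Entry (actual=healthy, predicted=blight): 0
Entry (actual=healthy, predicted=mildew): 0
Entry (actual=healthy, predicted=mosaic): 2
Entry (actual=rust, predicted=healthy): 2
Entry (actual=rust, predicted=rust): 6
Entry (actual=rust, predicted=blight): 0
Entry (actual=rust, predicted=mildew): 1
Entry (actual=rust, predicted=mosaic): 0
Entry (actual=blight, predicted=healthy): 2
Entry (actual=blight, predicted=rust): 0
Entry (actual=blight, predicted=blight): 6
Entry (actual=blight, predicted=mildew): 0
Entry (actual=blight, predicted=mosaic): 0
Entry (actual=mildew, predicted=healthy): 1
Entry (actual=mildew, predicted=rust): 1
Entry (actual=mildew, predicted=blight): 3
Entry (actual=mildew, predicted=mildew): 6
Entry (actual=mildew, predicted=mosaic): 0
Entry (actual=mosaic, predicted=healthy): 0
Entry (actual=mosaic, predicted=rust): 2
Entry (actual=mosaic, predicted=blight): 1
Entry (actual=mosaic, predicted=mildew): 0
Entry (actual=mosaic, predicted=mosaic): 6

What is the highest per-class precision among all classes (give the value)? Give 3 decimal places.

Per-class precision (TP/(TP+FP)):
  healthy: TP=4, FP=2+2+1+0=5 → 4/9 = 0.4444
  rust: TP=6, FP=1+0+1+2=4 → 6/10 = 0.6000
  blight: TP=6, FP=0+0+3+1=4 → 6/10 = 0.6000
  mildew: TP=6, FP=0+1+0+0=1 → 6/7 = 0.8571
  mosaic: TP=6, FP=2+0+0+0=2 → 6/8 = 0.7500
Highest is class 'mildew' with precision = 0.857.

0.857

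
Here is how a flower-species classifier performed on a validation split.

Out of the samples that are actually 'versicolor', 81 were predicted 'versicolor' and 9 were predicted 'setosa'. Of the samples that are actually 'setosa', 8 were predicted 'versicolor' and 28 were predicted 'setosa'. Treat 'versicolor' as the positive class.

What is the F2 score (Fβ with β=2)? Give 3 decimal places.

Fβ = (1+β²)·TP / ((1+β²)·TP + β²·FN + FP), with β²=4
= 5·81 / (5·81 + 4·9 + 8) = 0.902

0.902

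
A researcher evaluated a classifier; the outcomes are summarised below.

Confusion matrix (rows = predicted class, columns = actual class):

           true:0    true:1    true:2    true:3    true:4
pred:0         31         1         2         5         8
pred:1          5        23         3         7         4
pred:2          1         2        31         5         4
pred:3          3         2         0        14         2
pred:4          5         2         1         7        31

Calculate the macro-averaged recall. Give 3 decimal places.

Per-class recall (TP/(TP+FN)):
  0: TP=31, FN=5+1+3+5=14 → 31/45 = 0.6889
  1: TP=23, FN=1+2+2+2=7 → 23/30 = 0.7667
  2: TP=31, FN=2+3+0+1=6 → 31/37 = 0.8378
  3: TP=14, FN=5+7+5+7=24 → 14/38 = 0.3684
  4: TP=31, FN=8+4+4+2=18 → 31/49 = 0.6327
Macro-recall = mean = (0.6889 + 0.7667 + 0.8378 + 0.3684 + 0.6327) / 5 = 0.659

0.659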